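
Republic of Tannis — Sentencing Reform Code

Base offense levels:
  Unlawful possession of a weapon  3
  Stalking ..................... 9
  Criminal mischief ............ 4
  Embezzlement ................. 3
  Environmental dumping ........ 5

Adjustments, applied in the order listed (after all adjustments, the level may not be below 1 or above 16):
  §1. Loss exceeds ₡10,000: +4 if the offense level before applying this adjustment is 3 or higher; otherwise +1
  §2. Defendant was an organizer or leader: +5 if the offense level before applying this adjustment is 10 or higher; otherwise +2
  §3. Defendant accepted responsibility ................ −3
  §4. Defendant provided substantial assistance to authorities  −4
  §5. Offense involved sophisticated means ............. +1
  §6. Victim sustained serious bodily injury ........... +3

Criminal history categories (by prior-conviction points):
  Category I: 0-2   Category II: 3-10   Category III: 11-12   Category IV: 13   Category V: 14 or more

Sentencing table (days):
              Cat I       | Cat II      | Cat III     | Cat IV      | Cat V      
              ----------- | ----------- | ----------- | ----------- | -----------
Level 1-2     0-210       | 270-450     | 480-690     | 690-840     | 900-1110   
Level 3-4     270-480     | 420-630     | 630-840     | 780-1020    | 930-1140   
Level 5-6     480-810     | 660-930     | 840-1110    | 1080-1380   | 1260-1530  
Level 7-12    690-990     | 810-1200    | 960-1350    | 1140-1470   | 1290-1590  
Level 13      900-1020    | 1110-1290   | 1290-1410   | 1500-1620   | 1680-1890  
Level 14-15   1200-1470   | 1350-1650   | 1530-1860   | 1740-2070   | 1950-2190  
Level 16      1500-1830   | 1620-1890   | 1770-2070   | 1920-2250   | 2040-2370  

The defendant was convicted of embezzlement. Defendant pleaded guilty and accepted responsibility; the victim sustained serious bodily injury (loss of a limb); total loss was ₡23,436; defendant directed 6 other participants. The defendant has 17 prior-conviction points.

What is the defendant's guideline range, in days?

1290-1590 days

Base offense level for embezzlement: 3.
§1 applies (level before this adjustment is 3 ≥ 3, so +4): 3 + 4 = 7.
§2 applies (level before this adjustment is 7 < 10, so +2): 7 + 2 = 9.
§3 applies: 9 − 3 = 6.
§4 does not apply.
§5 does not apply.
§6 applies: 6 + 3 = 9.
Final offense level: 9.
Criminal history: 17 prior points → Category V (14+).
Level 9 falls in the 7-12 band.
Grid: Level 7-12 × Category V = 1290-1590 days.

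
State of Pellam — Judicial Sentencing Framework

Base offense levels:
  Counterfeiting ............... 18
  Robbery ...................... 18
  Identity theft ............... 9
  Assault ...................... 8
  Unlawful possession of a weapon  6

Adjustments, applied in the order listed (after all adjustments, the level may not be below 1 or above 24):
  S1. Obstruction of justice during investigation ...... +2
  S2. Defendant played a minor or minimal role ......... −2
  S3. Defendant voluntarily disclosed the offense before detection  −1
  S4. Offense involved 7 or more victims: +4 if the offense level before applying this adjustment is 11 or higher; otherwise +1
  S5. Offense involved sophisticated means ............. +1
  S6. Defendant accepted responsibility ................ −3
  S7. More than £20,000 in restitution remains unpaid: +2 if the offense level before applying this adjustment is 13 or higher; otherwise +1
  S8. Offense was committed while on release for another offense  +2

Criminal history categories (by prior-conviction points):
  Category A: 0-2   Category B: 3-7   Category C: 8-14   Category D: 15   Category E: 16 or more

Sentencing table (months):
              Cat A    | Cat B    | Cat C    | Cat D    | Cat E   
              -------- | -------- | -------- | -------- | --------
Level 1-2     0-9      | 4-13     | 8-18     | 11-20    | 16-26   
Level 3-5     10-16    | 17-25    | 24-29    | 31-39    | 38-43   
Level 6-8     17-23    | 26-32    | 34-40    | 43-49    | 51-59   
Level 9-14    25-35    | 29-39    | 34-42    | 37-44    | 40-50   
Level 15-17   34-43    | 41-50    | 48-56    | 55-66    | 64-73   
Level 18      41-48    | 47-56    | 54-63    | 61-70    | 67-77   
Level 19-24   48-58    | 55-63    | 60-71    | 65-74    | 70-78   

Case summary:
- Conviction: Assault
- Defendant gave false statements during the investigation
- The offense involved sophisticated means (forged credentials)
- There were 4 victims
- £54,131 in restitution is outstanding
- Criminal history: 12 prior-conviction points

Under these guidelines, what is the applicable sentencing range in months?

Base offense level for assault: 8.
S1 applies: 8 + 2 = 10.
S3 does not apply.
S5 applies: 10 + 1 = 11.
S6 does not apply.
S7 applies (level before this adjustment is 11 < 13, so +1): 11 + 1 = 12.
S8 does not apply.
Final offense level: 12.
Criminal history: 12 prior points → Category C (8-14).
Level 12 falls in the 9-14 band.
Grid: Level 9-14 × Category C = 34-42 months.

34-42 months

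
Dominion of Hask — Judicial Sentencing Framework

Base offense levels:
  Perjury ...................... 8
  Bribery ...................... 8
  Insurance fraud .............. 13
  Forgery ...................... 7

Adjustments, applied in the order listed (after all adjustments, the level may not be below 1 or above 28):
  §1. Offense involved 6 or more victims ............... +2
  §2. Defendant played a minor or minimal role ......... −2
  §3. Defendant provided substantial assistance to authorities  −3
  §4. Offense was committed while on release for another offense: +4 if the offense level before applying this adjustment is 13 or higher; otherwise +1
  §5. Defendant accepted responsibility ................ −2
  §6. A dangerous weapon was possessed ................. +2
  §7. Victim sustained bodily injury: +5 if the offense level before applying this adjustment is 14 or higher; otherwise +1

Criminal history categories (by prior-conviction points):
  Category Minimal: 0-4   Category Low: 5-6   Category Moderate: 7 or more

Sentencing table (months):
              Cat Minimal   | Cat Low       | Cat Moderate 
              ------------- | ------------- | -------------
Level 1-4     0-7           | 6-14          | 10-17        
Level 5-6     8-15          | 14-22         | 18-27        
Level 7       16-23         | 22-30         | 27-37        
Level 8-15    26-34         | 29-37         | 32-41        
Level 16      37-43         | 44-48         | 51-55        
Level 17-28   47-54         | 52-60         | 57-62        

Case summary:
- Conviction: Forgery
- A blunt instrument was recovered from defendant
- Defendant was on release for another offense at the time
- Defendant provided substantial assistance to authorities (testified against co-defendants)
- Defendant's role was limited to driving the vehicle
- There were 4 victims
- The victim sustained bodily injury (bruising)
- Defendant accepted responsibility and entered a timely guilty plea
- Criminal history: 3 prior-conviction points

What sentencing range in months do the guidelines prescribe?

0-7 months

Base offense level for forgery: 7.
§1 does not apply.
§2 applies: 7 − 2 = 5.
§3 applies: 5 − 3 = 2.
§4 applies (level before this adjustment is 2 < 13, so +1): 2 + 1 = 3.
§5 applies: 3 − 2 = 1.
§6 applies: 1 + 2 = 3.
§7 applies (level before this adjustment is 3 < 14, so +1): 3 + 1 = 4.
Final offense level: 4.
Criminal history: 3 prior points → Category Minimal (0-4).
Level 4 falls in the 1-4 band.
Grid: Level 1-4 × Category Minimal = 0-7 months.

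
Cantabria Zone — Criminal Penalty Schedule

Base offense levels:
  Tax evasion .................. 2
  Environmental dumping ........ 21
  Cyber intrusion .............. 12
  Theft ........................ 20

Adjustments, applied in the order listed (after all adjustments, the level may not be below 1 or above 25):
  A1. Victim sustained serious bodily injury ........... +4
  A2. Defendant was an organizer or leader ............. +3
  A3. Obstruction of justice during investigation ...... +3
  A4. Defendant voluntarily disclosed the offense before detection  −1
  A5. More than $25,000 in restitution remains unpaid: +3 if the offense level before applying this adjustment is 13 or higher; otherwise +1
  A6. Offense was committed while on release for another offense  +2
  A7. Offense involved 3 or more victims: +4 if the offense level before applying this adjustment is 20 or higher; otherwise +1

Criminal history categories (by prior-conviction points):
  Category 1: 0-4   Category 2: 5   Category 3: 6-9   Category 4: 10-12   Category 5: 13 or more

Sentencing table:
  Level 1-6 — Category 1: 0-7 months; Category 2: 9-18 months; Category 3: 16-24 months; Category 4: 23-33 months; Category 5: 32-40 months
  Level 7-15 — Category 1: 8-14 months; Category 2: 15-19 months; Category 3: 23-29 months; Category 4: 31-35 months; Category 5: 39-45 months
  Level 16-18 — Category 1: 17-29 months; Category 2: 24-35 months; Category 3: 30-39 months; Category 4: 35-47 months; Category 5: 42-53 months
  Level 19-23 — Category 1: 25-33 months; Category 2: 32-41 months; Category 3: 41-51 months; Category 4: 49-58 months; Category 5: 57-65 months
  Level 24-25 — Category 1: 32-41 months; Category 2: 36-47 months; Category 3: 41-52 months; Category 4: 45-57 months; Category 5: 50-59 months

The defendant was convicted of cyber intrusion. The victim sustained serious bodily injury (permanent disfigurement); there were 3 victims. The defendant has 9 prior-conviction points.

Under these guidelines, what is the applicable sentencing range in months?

Base offense level for cyber intrusion: 12.
A1 applies: 12 + 4 = 16.
A2 does not apply.
A3 does not apply.
A4 does not apply.
A7 applies (level before this adjustment is 16 < 20, so +1): 16 + 1 = 17.
Final offense level: 17.
Criminal history: 9 prior points → Category 3 (6-9).
Level 17 falls in the 16-18 band.
Grid: Level 16-18 × Category 3 = 30-39 months.

30-39 months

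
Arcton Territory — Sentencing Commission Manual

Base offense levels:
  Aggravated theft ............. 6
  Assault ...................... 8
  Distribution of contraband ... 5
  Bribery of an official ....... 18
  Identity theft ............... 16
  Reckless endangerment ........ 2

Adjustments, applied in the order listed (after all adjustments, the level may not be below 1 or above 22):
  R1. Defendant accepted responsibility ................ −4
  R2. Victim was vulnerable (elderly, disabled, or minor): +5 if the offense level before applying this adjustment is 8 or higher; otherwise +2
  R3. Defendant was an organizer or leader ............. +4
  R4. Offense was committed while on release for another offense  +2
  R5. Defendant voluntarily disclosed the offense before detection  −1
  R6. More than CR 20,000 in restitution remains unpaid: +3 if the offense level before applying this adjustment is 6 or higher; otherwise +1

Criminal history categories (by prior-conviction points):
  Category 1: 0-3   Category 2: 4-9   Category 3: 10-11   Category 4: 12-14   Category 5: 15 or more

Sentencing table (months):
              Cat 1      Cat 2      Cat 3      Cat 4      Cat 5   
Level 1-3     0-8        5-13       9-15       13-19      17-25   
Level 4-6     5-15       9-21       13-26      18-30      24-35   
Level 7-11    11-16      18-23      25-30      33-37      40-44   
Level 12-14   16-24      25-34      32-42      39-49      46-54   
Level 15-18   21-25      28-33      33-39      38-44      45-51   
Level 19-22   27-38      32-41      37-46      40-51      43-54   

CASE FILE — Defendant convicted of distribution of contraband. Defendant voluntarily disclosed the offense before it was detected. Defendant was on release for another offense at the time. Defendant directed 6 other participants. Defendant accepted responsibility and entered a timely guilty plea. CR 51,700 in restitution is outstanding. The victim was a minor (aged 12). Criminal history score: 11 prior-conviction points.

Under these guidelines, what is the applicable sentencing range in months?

25-30 months

Base offense level for distribution of contraband: 5.
R1 applies: 5 − 4 = 1.
R2 applies (level before this adjustment is 1 < 8, so +2): 1 + 2 = 3.
R3 applies: 3 + 4 = 7.
R4 applies: 7 + 2 = 9.
R5 applies: 9 − 1 = 8.
R6 applies (level before this adjustment is 8 ≥ 6, so +3): 8 + 3 = 11.
Final offense level: 11.
Criminal history: 11 prior points → Category 3 (10-11).
Level 11 falls in the 7-11 band.
Grid: Level 7-11 × Category 3 = 25-30 months.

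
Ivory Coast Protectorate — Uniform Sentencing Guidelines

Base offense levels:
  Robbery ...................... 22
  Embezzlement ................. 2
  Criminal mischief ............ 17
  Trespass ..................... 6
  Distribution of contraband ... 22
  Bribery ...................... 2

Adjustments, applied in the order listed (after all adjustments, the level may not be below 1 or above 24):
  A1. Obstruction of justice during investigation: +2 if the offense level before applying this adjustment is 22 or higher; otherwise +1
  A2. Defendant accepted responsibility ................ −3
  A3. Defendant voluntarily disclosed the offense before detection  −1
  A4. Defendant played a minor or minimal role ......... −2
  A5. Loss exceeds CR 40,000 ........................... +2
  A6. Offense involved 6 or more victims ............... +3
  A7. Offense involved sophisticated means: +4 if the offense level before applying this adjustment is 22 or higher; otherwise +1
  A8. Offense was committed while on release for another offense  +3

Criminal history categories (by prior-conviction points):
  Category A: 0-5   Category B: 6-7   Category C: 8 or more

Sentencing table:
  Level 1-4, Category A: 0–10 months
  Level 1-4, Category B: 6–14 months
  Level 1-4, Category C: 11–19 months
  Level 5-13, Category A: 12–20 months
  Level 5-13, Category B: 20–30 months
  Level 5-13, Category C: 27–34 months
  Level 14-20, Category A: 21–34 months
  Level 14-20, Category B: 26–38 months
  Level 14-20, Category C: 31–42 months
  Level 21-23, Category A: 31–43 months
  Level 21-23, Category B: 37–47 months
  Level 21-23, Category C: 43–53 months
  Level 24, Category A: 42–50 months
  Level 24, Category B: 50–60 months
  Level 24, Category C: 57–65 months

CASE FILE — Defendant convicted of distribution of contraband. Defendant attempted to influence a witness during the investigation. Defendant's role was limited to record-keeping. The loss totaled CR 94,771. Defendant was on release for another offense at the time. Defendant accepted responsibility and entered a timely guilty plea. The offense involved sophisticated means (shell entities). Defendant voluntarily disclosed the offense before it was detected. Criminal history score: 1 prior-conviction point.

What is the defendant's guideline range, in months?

42-50 months

Base offense level for distribution of contraband: 22.
A1 applies (level before this adjustment is 22 ≥ 22, so +2): 22 + 2 = 24.
A2 applies: 24 − 3 = 21.
A3 applies: 21 − 1 = 20.
A4 applies: 20 − 2 = 18.
A5 applies: 18 + 2 = 20.
A7 applies (level before this adjustment is 20 < 22, so +1): 20 + 1 = 21.
A8 applies: 21 + 3 = 24.
Final offense level: 24.
Criminal history: 1 prior point → Category A (0-5).
Level 24 falls in the 24 band.
Grid: Level 24 × Category A = 42-50 months.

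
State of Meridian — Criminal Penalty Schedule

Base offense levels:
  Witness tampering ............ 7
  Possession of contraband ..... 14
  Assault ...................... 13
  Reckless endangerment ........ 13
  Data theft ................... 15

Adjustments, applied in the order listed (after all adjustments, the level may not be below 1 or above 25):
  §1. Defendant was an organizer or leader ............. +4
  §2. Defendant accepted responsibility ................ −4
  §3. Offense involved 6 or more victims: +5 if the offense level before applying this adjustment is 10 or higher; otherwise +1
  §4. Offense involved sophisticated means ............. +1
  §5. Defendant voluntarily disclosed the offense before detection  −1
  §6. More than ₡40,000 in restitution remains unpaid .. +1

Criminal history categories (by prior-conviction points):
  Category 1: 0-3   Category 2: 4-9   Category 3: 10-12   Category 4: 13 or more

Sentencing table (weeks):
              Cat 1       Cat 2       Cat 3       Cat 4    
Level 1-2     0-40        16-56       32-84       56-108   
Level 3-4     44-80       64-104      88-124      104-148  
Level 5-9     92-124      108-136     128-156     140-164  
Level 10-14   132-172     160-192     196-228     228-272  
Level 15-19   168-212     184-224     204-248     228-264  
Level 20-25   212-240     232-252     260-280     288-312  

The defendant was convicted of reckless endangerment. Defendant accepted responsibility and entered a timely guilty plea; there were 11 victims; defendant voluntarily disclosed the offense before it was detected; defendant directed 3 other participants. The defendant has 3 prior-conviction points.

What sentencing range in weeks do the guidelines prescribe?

168-212 weeks

Base offense level for reckless endangerment: 13.
§1 applies: 13 + 4 = 17.
§2 applies: 17 − 4 = 13.
§3 applies (level before this adjustment is 13 ≥ 10, so +5): 13 + 5 = 18.
§4 does not apply.
§5 applies: 18 − 1 = 17.
Final offense level: 17.
Criminal history: 3 prior points → Category 1 (0-3).
Level 17 falls in the 15-19 band.
Grid: Level 15-19 × Category 1 = 168-212 weeks.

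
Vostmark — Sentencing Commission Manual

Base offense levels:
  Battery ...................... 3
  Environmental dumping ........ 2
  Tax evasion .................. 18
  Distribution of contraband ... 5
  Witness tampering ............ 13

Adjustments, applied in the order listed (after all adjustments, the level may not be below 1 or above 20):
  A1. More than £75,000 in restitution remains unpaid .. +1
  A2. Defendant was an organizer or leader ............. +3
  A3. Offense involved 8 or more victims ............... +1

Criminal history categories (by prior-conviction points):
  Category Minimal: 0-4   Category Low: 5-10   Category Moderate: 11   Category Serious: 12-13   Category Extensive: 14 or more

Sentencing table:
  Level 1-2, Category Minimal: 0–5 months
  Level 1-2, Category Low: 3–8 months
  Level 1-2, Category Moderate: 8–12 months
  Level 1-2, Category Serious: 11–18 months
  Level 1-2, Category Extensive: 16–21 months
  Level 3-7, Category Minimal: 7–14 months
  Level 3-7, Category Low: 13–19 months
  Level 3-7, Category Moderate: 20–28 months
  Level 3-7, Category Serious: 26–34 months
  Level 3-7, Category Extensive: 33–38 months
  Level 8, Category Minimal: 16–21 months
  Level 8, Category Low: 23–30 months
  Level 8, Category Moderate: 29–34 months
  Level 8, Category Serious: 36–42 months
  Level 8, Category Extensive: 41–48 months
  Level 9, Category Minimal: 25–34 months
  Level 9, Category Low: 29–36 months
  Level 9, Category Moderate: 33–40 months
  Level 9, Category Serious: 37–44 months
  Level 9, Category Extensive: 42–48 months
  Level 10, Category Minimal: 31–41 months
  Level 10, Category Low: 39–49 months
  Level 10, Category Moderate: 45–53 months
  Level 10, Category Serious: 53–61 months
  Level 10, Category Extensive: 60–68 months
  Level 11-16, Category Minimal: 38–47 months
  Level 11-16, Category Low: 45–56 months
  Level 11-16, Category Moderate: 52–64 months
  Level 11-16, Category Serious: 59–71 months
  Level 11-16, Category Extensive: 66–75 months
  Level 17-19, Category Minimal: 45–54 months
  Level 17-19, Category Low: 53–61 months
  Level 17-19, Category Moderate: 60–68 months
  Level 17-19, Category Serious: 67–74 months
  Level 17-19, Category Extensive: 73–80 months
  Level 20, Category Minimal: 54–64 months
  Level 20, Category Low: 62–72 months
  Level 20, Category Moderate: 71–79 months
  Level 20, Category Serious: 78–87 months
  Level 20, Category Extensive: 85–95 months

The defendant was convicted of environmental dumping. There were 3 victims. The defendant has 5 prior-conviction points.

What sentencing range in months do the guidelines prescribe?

Base offense level for environmental dumping: 2.
Final offense level: 2.
Criminal history: 5 prior points → Category Low (5-10).
Level 2 falls in the 1-2 band.
Grid: Level 1-2 × Category Low = 3-8 months.

3-8 months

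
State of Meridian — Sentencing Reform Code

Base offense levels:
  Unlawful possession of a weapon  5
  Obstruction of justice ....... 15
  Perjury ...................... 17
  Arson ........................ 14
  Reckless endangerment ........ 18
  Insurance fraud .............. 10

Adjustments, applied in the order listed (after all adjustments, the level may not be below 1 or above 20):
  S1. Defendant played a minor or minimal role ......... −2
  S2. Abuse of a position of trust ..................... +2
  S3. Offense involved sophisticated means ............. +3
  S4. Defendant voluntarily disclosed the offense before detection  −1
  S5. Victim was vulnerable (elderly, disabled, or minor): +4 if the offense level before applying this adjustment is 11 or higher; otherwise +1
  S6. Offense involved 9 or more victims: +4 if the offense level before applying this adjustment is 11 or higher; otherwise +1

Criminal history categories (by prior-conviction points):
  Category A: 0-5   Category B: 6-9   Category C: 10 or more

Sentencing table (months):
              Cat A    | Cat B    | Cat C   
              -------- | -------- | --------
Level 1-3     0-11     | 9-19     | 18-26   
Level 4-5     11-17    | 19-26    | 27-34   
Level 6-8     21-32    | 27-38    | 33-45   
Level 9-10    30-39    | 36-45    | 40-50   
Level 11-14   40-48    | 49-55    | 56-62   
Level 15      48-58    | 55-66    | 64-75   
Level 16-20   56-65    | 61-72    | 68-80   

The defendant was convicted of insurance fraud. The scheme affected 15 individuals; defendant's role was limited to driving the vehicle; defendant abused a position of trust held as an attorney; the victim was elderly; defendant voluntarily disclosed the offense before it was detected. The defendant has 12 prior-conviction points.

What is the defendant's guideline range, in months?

56-62 months

Base offense level for insurance fraud: 10.
S1 applies: 10 − 2 = 8.
S2 applies: 8 + 2 = 10.
S4 applies: 10 − 1 = 9.
S5 applies (level before this adjustment is 9 < 11, so +1): 9 + 1 = 10.
S6 applies (level before this adjustment is 10 < 11, so +1): 10 + 1 = 11.
Final offense level: 11.
Criminal history: 12 prior points → Category C (10+).
Level 11 falls in the 11-14 band.
Grid: Level 11-14 × Category C = 56-62 months.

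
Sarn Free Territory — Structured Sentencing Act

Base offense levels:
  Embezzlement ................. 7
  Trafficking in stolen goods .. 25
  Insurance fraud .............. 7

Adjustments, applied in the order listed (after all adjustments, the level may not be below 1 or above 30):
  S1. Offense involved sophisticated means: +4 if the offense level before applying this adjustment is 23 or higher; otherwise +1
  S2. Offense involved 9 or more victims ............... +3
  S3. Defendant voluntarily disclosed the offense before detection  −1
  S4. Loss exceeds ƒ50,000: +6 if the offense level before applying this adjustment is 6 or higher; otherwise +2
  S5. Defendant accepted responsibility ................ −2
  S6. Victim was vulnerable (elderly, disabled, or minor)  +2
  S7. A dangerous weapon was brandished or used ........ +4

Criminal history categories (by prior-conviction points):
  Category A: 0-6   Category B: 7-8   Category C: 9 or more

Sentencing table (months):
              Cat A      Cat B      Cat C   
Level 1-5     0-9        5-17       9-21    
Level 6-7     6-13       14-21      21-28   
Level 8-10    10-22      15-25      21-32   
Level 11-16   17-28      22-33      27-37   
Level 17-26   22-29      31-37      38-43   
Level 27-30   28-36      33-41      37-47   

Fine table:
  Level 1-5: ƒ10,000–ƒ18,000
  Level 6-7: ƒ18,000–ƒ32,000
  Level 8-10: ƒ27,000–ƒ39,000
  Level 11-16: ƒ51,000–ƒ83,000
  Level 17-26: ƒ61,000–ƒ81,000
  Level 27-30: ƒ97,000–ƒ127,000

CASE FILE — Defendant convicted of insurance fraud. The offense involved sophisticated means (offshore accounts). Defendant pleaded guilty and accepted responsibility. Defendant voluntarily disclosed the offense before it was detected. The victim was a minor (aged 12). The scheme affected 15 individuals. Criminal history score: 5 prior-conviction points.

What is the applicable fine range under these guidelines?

Base offense level for insurance fraud: 7.
S1 applies (level before this adjustment is 7 < 23, so +1): 7 + 1 = 8.
S2 applies: 8 + 3 = 11.
S3 applies: 11 − 1 = 10.
S5 applies: 10 − 2 = 8.
S6 applies: 8 + 2 = 10.
Final offense level: 10.
Level 10 falls in the 8-10 band.
Fine table: Level 8-10 → ƒ27,000–ƒ39,000.

ƒ27,000–ƒ39,000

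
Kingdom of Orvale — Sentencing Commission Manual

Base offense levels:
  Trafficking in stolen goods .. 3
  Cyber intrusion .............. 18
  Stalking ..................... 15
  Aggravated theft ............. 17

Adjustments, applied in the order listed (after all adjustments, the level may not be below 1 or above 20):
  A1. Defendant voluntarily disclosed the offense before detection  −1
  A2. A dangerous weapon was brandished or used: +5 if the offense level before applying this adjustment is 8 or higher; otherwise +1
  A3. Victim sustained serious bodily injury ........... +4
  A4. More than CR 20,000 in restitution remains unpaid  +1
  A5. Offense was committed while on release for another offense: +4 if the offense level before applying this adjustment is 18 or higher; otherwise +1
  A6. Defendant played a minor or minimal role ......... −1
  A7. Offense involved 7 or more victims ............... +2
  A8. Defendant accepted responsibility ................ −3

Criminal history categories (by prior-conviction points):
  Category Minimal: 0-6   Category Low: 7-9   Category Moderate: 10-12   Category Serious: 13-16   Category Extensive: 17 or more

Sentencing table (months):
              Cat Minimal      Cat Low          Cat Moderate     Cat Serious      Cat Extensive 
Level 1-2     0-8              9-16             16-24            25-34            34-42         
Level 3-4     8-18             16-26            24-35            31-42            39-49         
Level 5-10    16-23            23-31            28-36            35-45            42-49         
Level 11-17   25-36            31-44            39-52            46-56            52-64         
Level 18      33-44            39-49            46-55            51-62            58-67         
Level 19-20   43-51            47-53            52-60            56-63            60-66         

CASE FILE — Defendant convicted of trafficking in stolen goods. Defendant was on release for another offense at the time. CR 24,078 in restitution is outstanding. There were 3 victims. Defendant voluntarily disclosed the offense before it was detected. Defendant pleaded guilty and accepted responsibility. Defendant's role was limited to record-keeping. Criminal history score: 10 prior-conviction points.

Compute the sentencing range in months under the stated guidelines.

16-24 months

Base offense level for trafficking in stolen goods: 3.
A1 applies: 3 − 1 = 2.
A2 does not apply.
A4 applies: 2 + 1 = 3.
A5 applies (level before this adjustment is 3 < 18, so +1): 3 + 1 = 4.
A6 applies: 4 − 1 = 3.
A8 applies: 3 − 3 = 0.
Level 0 is below the minimum of 1; floored at 1.
Final offense level: 1.
Criminal history: 10 prior points → Category Moderate (10-12).
Level 1 falls in the 1-2 band.
Grid: Level 1-2 × Category Moderate = 16-24 months.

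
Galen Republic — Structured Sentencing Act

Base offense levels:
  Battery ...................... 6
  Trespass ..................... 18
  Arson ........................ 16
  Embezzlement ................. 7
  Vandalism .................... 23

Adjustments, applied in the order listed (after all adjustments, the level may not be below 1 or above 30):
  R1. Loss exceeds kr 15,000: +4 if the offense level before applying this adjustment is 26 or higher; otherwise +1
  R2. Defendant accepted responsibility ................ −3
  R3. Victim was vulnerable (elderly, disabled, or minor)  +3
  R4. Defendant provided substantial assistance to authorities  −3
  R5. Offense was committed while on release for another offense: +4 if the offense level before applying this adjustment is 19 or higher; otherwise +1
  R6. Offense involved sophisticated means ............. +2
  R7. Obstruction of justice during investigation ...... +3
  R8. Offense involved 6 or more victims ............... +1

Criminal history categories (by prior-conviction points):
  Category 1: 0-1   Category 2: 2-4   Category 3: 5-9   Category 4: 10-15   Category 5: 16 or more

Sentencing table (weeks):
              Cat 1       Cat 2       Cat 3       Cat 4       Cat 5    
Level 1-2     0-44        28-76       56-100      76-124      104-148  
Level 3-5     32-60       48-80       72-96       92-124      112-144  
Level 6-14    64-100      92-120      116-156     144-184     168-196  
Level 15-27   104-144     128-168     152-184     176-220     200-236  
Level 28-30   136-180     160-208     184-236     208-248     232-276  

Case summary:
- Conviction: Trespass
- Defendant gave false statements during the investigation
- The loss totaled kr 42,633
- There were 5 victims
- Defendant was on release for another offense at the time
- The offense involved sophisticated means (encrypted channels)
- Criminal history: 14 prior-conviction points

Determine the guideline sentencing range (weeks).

Base offense level for trespass: 18.
R1 applies (level before this adjustment is 18 < 26, so +1): 18 + 1 = 19.
R3 does not apply.
R5 applies (level before this adjustment is 19 ≥ 19, so +4): 19 + 4 = 23.
R6 applies: 23 + 2 = 25.
R7 applies: 25 + 3 = 28.
R8 does not apply.
Final offense level: 28.
Criminal history: 14 prior points → Category 4 (10-15).
Level 28 falls in the 28-30 band.
Grid: Level 28-30 × Category 4 = 208-248 weeks.

208-248 weeks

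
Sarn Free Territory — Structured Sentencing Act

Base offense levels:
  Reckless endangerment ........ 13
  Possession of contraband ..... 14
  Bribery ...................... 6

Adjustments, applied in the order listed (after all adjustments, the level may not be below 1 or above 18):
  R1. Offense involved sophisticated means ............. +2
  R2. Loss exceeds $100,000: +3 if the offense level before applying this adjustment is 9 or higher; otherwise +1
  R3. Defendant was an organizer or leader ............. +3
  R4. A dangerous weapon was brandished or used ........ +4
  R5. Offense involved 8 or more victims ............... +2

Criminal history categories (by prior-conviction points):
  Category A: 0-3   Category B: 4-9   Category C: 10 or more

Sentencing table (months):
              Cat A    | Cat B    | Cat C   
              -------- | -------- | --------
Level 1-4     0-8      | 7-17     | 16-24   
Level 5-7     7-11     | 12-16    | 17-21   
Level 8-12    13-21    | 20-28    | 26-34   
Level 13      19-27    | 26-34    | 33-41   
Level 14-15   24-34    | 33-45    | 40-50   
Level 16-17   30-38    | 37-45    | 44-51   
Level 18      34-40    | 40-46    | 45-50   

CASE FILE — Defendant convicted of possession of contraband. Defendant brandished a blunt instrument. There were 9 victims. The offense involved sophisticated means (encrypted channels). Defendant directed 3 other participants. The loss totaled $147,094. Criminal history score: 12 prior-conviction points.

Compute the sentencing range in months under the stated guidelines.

Base offense level for possession of contraband: 14.
R1 applies: 14 + 2 = 16.
R2 applies (level before this adjustment is 16 ≥ 9, so +3): 16 + 3 = 19.
R3 applies: 19 + 3 = 22.
R4 applies: 22 + 4 = 26.
R5 applies: 26 + 2 = 28.
Level 28 exceeds the maximum of 18; capped at 18.
Final offense level: 18.
Criminal history: 12 prior points → Category C (10+).
Level 18 falls in the 18 band.
Grid: Level 18 × Category C = 45-50 months.

45-50 months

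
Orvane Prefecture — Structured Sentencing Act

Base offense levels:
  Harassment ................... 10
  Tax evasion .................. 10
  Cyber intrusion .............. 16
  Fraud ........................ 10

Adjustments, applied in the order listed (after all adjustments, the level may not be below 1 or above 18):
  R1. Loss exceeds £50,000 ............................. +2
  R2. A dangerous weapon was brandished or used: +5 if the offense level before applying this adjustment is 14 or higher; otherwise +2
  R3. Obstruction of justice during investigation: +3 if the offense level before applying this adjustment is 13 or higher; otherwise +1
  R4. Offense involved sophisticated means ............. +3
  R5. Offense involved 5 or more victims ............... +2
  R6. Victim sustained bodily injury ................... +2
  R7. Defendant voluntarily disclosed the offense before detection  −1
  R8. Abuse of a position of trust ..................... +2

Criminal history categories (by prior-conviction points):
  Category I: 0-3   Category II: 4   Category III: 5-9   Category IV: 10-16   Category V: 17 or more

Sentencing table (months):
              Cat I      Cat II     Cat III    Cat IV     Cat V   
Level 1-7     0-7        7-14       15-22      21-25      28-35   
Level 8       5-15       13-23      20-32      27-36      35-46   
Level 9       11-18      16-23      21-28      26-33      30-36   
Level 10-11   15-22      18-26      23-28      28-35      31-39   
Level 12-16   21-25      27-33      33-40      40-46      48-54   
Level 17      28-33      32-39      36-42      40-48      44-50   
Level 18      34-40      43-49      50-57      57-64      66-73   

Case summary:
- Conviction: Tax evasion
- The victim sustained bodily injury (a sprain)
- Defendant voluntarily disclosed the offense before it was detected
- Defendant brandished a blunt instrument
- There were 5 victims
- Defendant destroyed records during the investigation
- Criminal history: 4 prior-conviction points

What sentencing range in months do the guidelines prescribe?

27-33 months

Base offense level for tax evasion: 10.
R1 does not apply.
R2 applies (level before this adjustment is 10 < 14, so +2): 10 + 2 = 12.
R3 applies (level before this adjustment is 12 < 13, so +1): 12 + 1 = 13.
R5 applies: 13 + 2 = 15.
R6 applies: 15 + 2 = 17.
R7 applies: 17 − 1 = 16.
R8 does not apply.
Final offense level: 16.
Criminal history: 4 prior points → Category II (4).
Level 16 falls in the 12-16 band.
Grid: Level 12-16 × Category II = 27-33 months.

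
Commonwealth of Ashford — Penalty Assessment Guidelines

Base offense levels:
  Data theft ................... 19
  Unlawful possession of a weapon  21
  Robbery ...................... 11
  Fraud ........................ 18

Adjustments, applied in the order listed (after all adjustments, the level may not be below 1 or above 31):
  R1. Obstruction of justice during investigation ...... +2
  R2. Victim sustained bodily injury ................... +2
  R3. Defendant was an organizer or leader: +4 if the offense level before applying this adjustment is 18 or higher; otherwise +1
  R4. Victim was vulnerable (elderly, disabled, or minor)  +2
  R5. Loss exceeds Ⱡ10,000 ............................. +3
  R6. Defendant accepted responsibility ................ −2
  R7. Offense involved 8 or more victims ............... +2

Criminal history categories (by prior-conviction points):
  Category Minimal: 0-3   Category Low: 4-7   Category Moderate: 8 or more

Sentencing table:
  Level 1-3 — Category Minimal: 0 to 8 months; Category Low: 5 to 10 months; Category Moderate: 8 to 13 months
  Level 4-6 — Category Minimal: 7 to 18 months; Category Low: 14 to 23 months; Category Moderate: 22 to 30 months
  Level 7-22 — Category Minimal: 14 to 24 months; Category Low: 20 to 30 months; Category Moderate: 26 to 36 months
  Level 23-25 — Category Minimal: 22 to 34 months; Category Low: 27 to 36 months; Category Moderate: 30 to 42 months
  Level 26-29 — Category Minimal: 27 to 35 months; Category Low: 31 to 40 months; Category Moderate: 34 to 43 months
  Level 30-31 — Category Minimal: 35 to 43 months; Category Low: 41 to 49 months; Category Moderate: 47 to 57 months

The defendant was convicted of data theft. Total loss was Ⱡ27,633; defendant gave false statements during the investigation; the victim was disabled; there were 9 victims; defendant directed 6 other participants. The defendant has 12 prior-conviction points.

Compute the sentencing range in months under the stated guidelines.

Base offense level for data theft: 19.
R1 applies: 19 + 2 = 21.
R3 applies (level before this adjustment is 21 ≥ 18, so +4): 21 + 4 = 25.
R4 applies: 25 + 2 = 27.
R5 applies: 27 + 3 = 30.
R6 does not apply.
R7 applies: 30 + 2 = 32.
Level 32 exceeds the maximum of 31; capped at 31.
Final offense level: 31.
Criminal history: 12 prior points → Category Moderate (8+).
Level 31 falls in the 30-31 band.
Grid: Level 30-31 × Category Moderate = 47-57 months.

47-57 months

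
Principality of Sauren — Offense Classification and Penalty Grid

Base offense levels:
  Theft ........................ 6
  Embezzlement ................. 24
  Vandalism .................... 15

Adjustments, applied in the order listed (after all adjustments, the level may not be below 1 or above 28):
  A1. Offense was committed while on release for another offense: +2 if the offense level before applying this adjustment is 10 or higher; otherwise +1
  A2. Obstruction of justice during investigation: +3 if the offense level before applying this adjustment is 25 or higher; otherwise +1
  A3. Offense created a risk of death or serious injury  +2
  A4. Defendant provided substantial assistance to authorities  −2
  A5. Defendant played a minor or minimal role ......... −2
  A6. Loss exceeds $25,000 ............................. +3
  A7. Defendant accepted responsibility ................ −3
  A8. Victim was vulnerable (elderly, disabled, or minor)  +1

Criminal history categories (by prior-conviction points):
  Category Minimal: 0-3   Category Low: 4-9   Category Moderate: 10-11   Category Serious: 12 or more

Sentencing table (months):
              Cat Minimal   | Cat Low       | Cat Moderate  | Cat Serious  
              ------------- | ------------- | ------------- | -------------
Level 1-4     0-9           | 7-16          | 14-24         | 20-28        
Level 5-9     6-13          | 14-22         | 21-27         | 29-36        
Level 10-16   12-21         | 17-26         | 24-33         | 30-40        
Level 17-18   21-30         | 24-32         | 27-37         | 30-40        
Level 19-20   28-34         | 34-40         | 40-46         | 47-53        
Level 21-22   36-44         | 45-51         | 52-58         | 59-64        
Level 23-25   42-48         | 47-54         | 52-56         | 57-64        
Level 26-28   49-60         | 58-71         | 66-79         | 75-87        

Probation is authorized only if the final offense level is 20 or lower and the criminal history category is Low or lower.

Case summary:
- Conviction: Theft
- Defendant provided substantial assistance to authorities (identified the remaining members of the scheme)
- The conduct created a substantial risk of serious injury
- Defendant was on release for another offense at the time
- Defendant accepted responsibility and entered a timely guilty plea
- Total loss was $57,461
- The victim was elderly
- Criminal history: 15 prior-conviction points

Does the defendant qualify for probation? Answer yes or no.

Base offense level for theft: 6.
A1 applies (level before this adjustment is 6 < 10, so +1): 6 + 1 = 7.
A2 does not apply.
A3 applies: 7 + 2 = 9.
A4 applies: 9 − 2 = 7.
A6 applies: 7 + 3 = 10.
A7 applies: 10 − 3 = 7.
A8 applies: 7 + 1 = 8.
Final offense level: 8.
Criminal history: 15 prior points → Category Serious (12+).
Level 8 falls in the 5-9 band.
Grid: Level 5-9 × Category Serious = 29-36 months.
Probation check: level 8 ≤ 20 and category Serious > Low → not eligible.

No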